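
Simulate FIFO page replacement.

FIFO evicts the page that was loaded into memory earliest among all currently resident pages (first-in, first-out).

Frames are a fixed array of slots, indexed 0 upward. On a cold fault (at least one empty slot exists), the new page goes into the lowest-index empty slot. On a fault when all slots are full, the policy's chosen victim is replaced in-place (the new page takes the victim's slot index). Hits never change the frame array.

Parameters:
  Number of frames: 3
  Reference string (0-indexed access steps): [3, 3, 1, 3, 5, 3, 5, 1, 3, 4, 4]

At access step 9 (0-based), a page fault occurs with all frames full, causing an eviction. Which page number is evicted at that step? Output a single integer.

Step 0: ref 3 -> FAULT, frames=[3,-,-]
Step 1: ref 3 -> HIT, frames=[3,-,-]
Step 2: ref 1 -> FAULT, frames=[3,1,-]
Step 3: ref 3 -> HIT, frames=[3,1,-]
Step 4: ref 5 -> FAULT, frames=[3,1,5]
Step 5: ref 3 -> HIT, frames=[3,1,5]
Step 6: ref 5 -> HIT, frames=[3,1,5]
Step 7: ref 1 -> HIT, frames=[3,1,5]
Step 8: ref 3 -> HIT, frames=[3,1,5]
Step 9: ref 4 -> FAULT, evict 3, frames=[4,1,5]
At step 9: evicted page 3

Answer: 3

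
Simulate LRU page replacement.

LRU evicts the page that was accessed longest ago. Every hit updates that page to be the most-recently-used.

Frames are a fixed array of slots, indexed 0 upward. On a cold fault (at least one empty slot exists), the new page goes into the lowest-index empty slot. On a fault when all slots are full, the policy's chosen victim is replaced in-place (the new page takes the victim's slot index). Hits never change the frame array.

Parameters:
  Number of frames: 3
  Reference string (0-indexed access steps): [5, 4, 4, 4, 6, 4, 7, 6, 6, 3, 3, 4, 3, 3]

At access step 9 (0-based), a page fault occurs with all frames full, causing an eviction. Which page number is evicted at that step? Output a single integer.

Step 0: ref 5 -> FAULT, frames=[5,-,-]
Step 1: ref 4 -> FAULT, frames=[5,4,-]
Step 2: ref 4 -> HIT, frames=[5,4,-]
Step 3: ref 4 -> HIT, frames=[5,4,-]
Step 4: ref 6 -> FAULT, frames=[5,4,6]
Step 5: ref 4 -> HIT, frames=[5,4,6]
Step 6: ref 7 -> FAULT, evict 5, frames=[7,4,6]
Step 7: ref 6 -> HIT, frames=[7,4,6]
Step 8: ref 6 -> HIT, frames=[7,4,6]
Step 9: ref 3 -> FAULT, evict 4, frames=[7,3,6]
At step 9: evicted page 4

Answer: 4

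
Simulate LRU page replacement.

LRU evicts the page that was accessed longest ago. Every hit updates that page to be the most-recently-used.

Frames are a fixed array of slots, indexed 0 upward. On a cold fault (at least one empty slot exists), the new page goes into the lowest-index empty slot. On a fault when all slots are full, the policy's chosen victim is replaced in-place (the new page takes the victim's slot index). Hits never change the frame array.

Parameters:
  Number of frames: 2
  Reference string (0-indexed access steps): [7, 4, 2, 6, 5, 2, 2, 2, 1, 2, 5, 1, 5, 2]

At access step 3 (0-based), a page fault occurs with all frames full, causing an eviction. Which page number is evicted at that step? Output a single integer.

Step 0: ref 7 -> FAULT, frames=[7,-]
Step 1: ref 4 -> FAULT, frames=[7,4]
Step 2: ref 2 -> FAULT, evict 7, frames=[2,4]
Step 3: ref 6 -> FAULT, evict 4, frames=[2,6]
At step 3: evicted page 4

Answer: 4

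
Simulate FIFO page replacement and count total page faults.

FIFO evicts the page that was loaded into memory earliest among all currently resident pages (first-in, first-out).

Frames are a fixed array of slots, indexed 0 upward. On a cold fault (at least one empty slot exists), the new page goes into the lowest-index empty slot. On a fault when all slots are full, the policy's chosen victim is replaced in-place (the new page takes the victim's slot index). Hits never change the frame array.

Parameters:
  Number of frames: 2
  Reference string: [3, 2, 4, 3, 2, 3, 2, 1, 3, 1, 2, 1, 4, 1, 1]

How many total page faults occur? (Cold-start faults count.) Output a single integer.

Step 0: ref 3 → FAULT, frames=[3,-]
Step 1: ref 2 → FAULT, frames=[3,2]
Step 2: ref 4 → FAULT (evict 3), frames=[4,2]
Step 3: ref 3 → FAULT (evict 2), frames=[4,3]
Step 4: ref 2 → FAULT (evict 4), frames=[2,3]
Step 5: ref 3 → HIT, frames=[2,3]
Step 6: ref 2 → HIT, frames=[2,3]
Step 7: ref 1 → FAULT (evict 3), frames=[2,1]
Step 8: ref 3 → FAULT (evict 2), frames=[3,1]
Step 9: ref 1 → HIT, frames=[3,1]
Step 10: ref 2 → FAULT (evict 1), frames=[3,2]
Step 11: ref 1 → FAULT (evict 3), frames=[1,2]
Step 12: ref 4 → FAULT (evict 2), frames=[1,4]
Step 13: ref 1 → HIT, frames=[1,4]
Step 14: ref 1 → HIT, frames=[1,4]
Total faults: 10

Answer: 10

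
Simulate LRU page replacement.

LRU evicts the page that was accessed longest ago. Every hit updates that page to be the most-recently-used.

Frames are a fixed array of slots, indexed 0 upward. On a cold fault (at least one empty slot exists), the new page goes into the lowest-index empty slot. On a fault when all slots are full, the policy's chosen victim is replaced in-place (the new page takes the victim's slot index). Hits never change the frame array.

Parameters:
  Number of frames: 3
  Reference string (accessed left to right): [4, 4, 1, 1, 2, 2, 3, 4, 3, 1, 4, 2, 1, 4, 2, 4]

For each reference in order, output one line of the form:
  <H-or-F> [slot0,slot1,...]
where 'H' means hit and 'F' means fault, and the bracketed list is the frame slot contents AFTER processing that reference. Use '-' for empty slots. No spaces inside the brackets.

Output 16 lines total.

F [4,-,-]
H [4,-,-]
F [4,1,-]
H [4,1,-]
F [4,1,2]
H [4,1,2]
F [3,1,2]
F [3,4,2]
H [3,4,2]
F [3,4,1]
H [3,4,1]
F [2,4,1]
H [2,4,1]
H [2,4,1]
H [2,4,1]
H [2,4,1]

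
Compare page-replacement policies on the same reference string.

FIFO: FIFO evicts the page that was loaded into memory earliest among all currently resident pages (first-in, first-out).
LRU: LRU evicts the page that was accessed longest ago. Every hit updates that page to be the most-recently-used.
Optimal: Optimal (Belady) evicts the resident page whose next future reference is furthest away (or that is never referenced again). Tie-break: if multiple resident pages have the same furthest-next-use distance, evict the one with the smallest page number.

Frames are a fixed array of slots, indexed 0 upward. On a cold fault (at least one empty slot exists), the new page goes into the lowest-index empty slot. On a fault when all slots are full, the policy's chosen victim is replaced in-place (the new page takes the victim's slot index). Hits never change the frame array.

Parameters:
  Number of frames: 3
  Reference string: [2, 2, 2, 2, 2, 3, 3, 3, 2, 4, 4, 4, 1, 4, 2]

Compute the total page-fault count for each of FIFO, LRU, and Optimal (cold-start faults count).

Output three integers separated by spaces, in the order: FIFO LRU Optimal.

Answer: 5 4 4

Derivation:
--- FIFO ---
  step 0: ref 2 -> FAULT, frames=[2,-,-] (faults so far: 1)
  step 1: ref 2 -> HIT, frames=[2,-,-] (faults so far: 1)
  step 2: ref 2 -> HIT, frames=[2,-,-] (faults so far: 1)
  step 3: ref 2 -> HIT, frames=[2,-,-] (faults so far: 1)
  step 4: ref 2 -> HIT, frames=[2,-,-] (faults so far: 1)
  step 5: ref 3 -> FAULT, frames=[2,3,-] (faults so far: 2)
  step 6: ref 3 -> HIT, frames=[2,3,-] (faults so far: 2)
  step 7: ref 3 -> HIT, frames=[2,3,-] (faults so far: 2)
  step 8: ref 2 -> HIT, frames=[2,3,-] (faults so far: 2)
  step 9: ref 4 -> FAULT, frames=[2,3,4] (faults so far: 3)
  step 10: ref 4 -> HIT, frames=[2,3,4] (faults so far: 3)
  step 11: ref 4 -> HIT, frames=[2,3,4] (faults so far: 3)
  step 12: ref 1 -> FAULT, evict 2, frames=[1,3,4] (faults so far: 4)
  step 13: ref 4 -> HIT, frames=[1,3,4] (faults so far: 4)
  step 14: ref 2 -> FAULT, evict 3, frames=[1,2,4] (faults so far: 5)
  FIFO total faults: 5
--- LRU ---
  step 0: ref 2 -> FAULT, frames=[2,-,-] (faults so far: 1)
  step 1: ref 2 -> HIT, frames=[2,-,-] (faults so far: 1)
  step 2: ref 2 -> HIT, frames=[2,-,-] (faults so far: 1)
  step 3: ref 2 -> HIT, frames=[2,-,-] (faults so far: 1)
  step 4: ref 2 -> HIT, frames=[2,-,-] (faults so far: 1)
  step 5: ref 3 -> FAULT, frames=[2,3,-] (faults so far: 2)
  step 6: ref 3 -> HIT, frames=[2,3,-] (faults so far: 2)
  step 7: ref 3 -> HIT, frames=[2,3,-] (faults so far: 2)
  step 8: ref 2 -> HIT, frames=[2,3,-] (faults so far: 2)
  step 9: ref 4 -> FAULT, frames=[2,3,4] (faults so far: 3)
  step 10: ref 4 -> HIT, frames=[2,3,4] (faults so far: 3)
  step 11: ref 4 -> HIT, frames=[2,3,4] (faults so far: 3)
  step 12: ref 1 -> FAULT, evict 3, frames=[2,1,4] (faults so far: 4)
  step 13: ref 4 -> HIT, frames=[2,1,4] (faults so far: 4)
  step 14: ref 2 -> HIT, frames=[2,1,4] (faults so far: 4)
  LRU total faults: 4
--- Optimal ---
  step 0: ref 2 -> FAULT, frames=[2,-,-] (faults so far: 1)
  step 1: ref 2 -> HIT, frames=[2,-,-] (faults so far: 1)
  step 2: ref 2 -> HIT, frames=[2,-,-] (faults so far: 1)
  step 3: ref 2 -> HIT, frames=[2,-,-] (faults so far: 1)
  step 4: ref 2 -> HIT, frames=[2,-,-] (faults so far: 1)
  step 5: ref 3 -> FAULT, frames=[2,3,-] (faults so far: 2)
  step 6: ref 3 -> HIT, frames=[2,3,-] (faults so far: 2)
  step 7: ref 3 -> HIT, frames=[2,3,-] (faults so far: 2)
  step 8: ref 2 -> HIT, frames=[2,3,-] (faults so far: 2)
  step 9: ref 4 -> FAULT, frames=[2,3,4] (faults so far: 3)
  step 10: ref 4 -> HIT, frames=[2,3,4] (faults so far: 3)
  step 11: ref 4 -> HIT, frames=[2,3,4] (faults so far: 3)
  step 12: ref 1 -> FAULT, evict 3, frames=[2,1,4] (faults so far: 4)
  step 13: ref 4 -> HIT, frames=[2,1,4] (faults so far: 4)
  step 14: ref 2 -> HIT, frames=[2,1,4] (faults so far: 4)
  Optimal total faults: 4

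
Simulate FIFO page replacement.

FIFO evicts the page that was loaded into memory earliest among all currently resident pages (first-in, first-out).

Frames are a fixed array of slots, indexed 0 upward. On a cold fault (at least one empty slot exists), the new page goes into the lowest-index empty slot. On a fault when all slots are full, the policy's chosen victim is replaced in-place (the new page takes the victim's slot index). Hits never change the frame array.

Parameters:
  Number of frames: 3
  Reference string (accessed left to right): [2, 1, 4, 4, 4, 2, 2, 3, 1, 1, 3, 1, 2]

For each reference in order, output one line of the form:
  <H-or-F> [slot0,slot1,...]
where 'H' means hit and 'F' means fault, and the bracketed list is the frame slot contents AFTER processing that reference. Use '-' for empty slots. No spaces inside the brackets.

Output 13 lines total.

F [2,-,-]
F [2,1,-]
F [2,1,4]
H [2,1,4]
H [2,1,4]
H [2,1,4]
H [2,1,4]
F [3,1,4]
H [3,1,4]
H [3,1,4]
H [3,1,4]
H [3,1,4]
F [3,2,4]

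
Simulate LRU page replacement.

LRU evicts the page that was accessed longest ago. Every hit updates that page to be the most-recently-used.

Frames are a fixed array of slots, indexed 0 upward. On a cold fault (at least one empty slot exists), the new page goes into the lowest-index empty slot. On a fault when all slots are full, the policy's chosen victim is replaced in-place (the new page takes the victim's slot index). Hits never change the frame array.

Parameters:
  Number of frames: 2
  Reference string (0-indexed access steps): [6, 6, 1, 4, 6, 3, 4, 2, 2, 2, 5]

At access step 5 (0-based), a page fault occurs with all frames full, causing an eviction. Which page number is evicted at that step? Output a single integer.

Answer: 4

Derivation:
Step 0: ref 6 -> FAULT, frames=[6,-]
Step 1: ref 6 -> HIT, frames=[6,-]
Step 2: ref 1 -> FAULT, frames=[6,1]
Step 3: ref 4 -> FAULT, evict 6, frames=[4,1]
Step 4: ref 6 -> FAULT, evict 1, frames=[4,6]
Step 5: ref 3 -> FAULT, evict 4, frames=[3,6]
At step 5: evicted page 4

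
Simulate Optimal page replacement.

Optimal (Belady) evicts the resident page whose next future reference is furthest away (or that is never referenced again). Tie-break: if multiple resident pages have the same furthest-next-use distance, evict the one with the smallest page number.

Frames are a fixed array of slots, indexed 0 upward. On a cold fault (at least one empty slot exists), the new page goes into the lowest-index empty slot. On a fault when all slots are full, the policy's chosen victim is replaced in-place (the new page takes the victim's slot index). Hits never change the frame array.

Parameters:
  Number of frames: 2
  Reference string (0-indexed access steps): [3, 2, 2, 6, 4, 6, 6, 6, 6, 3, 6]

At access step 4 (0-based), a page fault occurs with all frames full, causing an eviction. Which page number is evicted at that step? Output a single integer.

Step 0: ref 3 -> FAULT, frames=[3,-]
Step 1: ref 2 -> FAULT, frames=[3,2]
Step 2: ref 2 -> HIT, frames=[3,2]
Step 3: ref 6 -> FAULT, evict 2, frames=[3,6]
Step 4: ref 4 -> FAULT, evict 3, frames=[4,6]
At step 4: evicted page 3

Answer: 3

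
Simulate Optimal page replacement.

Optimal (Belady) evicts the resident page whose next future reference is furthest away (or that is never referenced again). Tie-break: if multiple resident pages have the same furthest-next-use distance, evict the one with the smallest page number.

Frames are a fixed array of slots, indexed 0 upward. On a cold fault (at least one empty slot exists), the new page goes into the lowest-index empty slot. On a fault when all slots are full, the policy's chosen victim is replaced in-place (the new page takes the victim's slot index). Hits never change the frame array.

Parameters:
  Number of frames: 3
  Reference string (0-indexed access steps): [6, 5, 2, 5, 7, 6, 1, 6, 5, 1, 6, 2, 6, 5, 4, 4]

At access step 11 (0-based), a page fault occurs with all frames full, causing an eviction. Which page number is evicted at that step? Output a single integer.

Answer: 1

Derivation:
Step 0: ref 6 -> FAULT, frames=[6,-,-]
Step 1: ref 5 -> FAULT, frames=[6,5,-]
Step 2: ref 2 -> FAULT, frames=[6,5,2]
Step 3: ref 5 -> HIT, frames=[6,5,2]
Step 4: ref 7 -> FAULT, evict 2, frames=[6,5,7]
Step 5: ref 6 -> HIT, frames=[6,5,7]
Step 6: ref 1 -> FAULT, evict 7, frames=[6,5,1]
Step 7: ref 6 -> HIT, frames=[6,5,1]
Step 8: ref 5 -> HIT, frames=[6,5,1]
Step 9: ref 1 -> HIT, frames=[6,5,1]
Step 10: ref 6 -> HIT, frames=[6,5,1]
Step 11: ref 2 -> FAULT, evict 1, frames=[6,5,2]
At step 11: evicted page 1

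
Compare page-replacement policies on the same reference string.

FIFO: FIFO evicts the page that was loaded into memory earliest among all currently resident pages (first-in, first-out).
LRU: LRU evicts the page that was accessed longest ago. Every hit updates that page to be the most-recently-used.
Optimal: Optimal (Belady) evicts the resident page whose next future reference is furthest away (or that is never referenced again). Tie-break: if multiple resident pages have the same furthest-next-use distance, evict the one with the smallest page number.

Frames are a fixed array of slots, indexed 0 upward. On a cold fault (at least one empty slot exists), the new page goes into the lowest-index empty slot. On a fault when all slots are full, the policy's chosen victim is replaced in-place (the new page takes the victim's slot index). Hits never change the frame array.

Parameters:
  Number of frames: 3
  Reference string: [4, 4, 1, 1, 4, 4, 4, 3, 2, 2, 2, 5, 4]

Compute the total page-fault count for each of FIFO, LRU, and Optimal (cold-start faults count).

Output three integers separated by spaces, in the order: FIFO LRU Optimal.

--- FIFO ---
  step 0: ref 4 -> FAULT, frames=[4,-,-] (faults so far: 1)
  step 1: ref 4 -> HIT, frames=[4,-,-] (faults so far: 1)
  step 2: ref 1 -> FAULT, frames=[4,1,-] (faults so far: 2)
  step 3: ref 1 -> HIT, frames=[4,1,-] (faults so far: 2)
  step 4: ref 4 -> HIT, frames=[4,1,-] (faults so far: 2)
  step 5: ref 4 -> HIT, frames=[4,1,-] (faults so far: 2)
  step 6: ref 4 -> HIT, frames=[4,1,-] (faults so far: 2)
  step 7: ref 3 -> FAULT, frames=[4,1,3] (faults so far: 3)
  step 8: ref 2 -> FAULT, evict 4, frames=[2,1,3] (faults so far: 4)
  step 9: ref 2 -> HIT, frames=[2,1,3] (faults so far: 4)
  step 10: ref 2 -> HIT, frames=[2,1,3] (faults so far: 4)
  step 11: ref 5 -> FAULT, evict 1, frames=[2,5,3] (faults so far: 5)
  step 12: ref 4 -> FAULT, evict 3, frames=[2,5,4] (faults so far: 6)
  FIFO total faults: 6
--- LRU ---
  step 0: ref 4 -> FAULT, frames=[4,-,-] (faults so far: 1)
  step 1: ref 4 -> HIT, frames=[4,-,-] (faults so far: 1)
  step 2: ref 1 -> FAULT, frames=[4,1,-] (faults so far: 2)
  step 3: ref 1 -> HIT, frames=[4,1,-] (faults so far: 2)
  step 4: ref 4 -> HIT, frames=[4,1,-] (faults so far: 2)
  step 5: ref 4 -> HIT, frames=[4,1,-] (faults so far: 2)
  step 6: ref 4 -> HIT, frames=[4,1,-] (faults so far: 2)
  step 7: ref 3 -> FAULT, frames=[4,1,3] (faults so far: 3)
  step 8: ref 2 -> FAULT, evict 1, frames=[4,2,3] (faults so far: 4)
  step 9: ref 2 -> HIT, frames=[4,2,3] (faults so far: 4)
  step 10: ref 2 -> HIT, frames=[4,2,3] (faults so far: 4)
  step 11: ref 5 -> FAULT, evict 4, frames=[5,2,3] (faults so far: 5)
  step 12: ref 4 -> FAULT, evict 3, frames=[5,2,4] (faults so far: 6)
  LRU total faults: 6
--- Optimal ---
  step 0: ref 4 -> FAULT, frames=[4,-,-] (faults so far: 1)
  step 1: ref 4 -> HIT, frames=[4,-,-] (faults so far: 1)
  step 2: ref 1 -> FAULT, frames=[4,1,-] (faults so far: 2)
  step 3: ref 1 -> HIT, frames=[4,1,-] (faults so far: 2)
  step 4: ref 4 -> HIT, frames=[4,1,-] (faults so far: 2)
  step 5: ref 4 -> HIT, frames=[4,1,-] (faults so far: 2)
  step 6: ref 4 -> HIT, frames=[4,1,-] (faults so far: 2)
  step 7: ref 3 -> FAULT, frames=[4,1,3] (faults so far: 3)
  step 8: ref 2 -> FAULT, evict 1, frames=[4,2,3] (faults so far: 4)
  step 9: ref 2 -> HIT, frames=[4,2,3] (faults so far: 4)
  step 10: ref 2 -> HIT, frames=[4,2,3] (faults so far: 4)
  step 11: ref 5 -> FAULT, evict 2, frames=[4,5,3] (faults so far: 5)
  step 12: ref 4 -> HIT, frames=[4,5,3] (faults so far: 5)
  Optimal total faults: 5

Answer: 6 6 5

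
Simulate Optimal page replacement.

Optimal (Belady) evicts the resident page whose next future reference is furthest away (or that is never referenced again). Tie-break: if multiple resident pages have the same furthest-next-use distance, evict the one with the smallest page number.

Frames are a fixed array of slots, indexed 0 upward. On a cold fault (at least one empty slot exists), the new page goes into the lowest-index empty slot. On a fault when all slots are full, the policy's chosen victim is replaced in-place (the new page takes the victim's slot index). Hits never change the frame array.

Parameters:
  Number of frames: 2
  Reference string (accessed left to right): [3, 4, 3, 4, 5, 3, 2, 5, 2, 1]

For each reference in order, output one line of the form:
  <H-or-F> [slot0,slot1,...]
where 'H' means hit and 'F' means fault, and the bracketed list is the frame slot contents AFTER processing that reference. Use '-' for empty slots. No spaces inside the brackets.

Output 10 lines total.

F [3,-]
F [3,4]
H [3,4]
H [3,4]
F [3,5]
H [3,5]
F [2,5]
H [2,5]
H [2,5]
F [1,5]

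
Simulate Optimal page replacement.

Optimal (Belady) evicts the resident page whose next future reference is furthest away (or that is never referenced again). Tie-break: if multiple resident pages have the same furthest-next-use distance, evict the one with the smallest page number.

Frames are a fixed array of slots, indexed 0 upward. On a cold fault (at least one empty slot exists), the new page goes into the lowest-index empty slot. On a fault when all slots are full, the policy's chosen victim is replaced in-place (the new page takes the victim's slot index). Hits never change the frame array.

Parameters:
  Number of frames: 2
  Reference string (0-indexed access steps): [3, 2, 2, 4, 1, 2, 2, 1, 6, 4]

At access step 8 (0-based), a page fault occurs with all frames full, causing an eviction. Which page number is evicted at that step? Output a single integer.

Step 0: ref 3 -> FAULT, frames=[3,-]
Step 1: ref 2 -> FAULT, frames=[3,2]
Step 2: ref 2 -> HIT, frames=[3,2]
Step 3: ref 4 -> FAULT, evict 3, frames=[4,2]
Step 4: ref 1 -> FAULT, evict 4, frames=[1,2]
Step 5: ref 2 -> HIT, frames=[1,2]
Step 6: ref 2 -> HIT, frames=[1,2]
Step 7: ref 1 -> HIT, frames=[1,2]
Step 8: ref 6 -> FAULT, evict 1, frames=[6,2]
At step 8: evicted page 1

Answer: 1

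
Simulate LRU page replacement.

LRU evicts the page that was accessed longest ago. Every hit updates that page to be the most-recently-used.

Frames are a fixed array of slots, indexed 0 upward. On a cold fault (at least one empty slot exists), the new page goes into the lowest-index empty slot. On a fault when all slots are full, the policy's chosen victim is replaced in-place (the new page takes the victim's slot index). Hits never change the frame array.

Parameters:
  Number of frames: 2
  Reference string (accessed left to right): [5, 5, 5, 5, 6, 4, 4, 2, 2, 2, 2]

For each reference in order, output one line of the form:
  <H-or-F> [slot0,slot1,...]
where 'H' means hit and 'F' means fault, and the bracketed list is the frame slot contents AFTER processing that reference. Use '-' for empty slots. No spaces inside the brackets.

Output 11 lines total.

F [5,-]
H [5,-]
H [5,-]
H [5,-]
F [5,6]
F [4,6]
H [4,6]
F [4,2]
H [4,2]
H [4,2]
H [4,2]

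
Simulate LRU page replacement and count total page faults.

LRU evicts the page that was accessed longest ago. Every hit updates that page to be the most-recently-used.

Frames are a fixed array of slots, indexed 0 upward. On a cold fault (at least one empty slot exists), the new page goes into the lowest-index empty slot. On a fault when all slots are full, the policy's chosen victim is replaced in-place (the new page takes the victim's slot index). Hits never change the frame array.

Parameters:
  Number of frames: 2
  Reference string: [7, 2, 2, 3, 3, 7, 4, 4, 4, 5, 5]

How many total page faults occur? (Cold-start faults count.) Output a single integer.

Answer: 6

Derivation:
Step 0: ref 7 → FAULT, frames=[7,-]
Step 1: ref 2 → FAULT, frames=[7,2]
Step 2: ref 2 → HIT, frames=[7,2]
Step 3: ref 3 → FAULT (evict 7), frames=[3,2]
Step 4: ref 3 → HIT, frames=[3,2]
Step 5: ref 7 → FAULT (evict 2), frames=[3,7]
Step 6: ref 4 → FAULT (evict 3), frames=[4,7]
Step 7: ref 4 → HIT, frames=[4,7]
Step 8: ref 4 → HIT, frames=[4,7]
Step 9: ref 5 → FAULT (evict 7), frames=[4,5]
Step 10: ref 5 → HIT, frames=[4,5]
Total faults: 6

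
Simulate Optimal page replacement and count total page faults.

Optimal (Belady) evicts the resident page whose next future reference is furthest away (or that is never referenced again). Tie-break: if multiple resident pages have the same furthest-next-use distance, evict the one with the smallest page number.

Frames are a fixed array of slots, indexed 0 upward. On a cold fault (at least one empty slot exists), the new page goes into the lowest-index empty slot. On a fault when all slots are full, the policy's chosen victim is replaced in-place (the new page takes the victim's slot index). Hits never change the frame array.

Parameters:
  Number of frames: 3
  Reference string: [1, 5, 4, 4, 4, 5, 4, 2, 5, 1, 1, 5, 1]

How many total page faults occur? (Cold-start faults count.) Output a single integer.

Answer: 4

Derivation:
Step 0: ref 1 → FAULT, frames=[1,-,-]
Step 1: ref 5 → FAULT, frames=[1,5,-]
Step 2: ref 4 → FAULT, frames=[1,5,4]
Step 3: ref 4 → HIT, frames=[1,5,4]
Step 4: ref 4 → HIT, frames=[1,5,4]
Step 5: ref 5 → HIT, frames=[1,5,4]
Step 6: ref 4 → HIT, frames=[1,5,4]
Step 7: ref 2 → FAULT (evict 4), frames=[1,5,2]
Step 8: ref 5 → HIT, frames=[1,5,2]
Step 9: ref 1 → HIT, frames=[1,5,2]
Step 10: ref 1 → HIT, frames=[1,5,2]
Step 11: ref 5 → HIT, frames=[1,5,2]
Step 12: ref 1 → HIT, frames=[1,5,2]
Total faults: 4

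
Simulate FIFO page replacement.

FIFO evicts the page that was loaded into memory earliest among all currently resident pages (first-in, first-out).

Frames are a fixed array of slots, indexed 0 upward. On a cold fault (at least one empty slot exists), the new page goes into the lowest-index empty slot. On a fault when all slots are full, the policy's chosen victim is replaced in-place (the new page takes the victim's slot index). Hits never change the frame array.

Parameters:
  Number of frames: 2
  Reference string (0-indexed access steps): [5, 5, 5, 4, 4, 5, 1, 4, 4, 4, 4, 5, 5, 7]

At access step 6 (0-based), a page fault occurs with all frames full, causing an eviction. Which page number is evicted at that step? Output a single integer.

Answer: 5

Derivation:
Step 0: ref 5 -> FAULT, frames=[5,-]
Step 1: ref 5 -> HIT, frames=[5,-]
Step 2: ref 5 -> HIT, frames=[5,-]
Step 3: ref 4 -> FAULT, frames=[5,4]
Step 4: ref 4 -> HIT, frames=[5,4]
Step 5: ref 5 -> HIT, frames=[5,4]
Step 6: ref 1 -> FAULT, evict 5, frames=[1,4]
At step 6: evicted page 5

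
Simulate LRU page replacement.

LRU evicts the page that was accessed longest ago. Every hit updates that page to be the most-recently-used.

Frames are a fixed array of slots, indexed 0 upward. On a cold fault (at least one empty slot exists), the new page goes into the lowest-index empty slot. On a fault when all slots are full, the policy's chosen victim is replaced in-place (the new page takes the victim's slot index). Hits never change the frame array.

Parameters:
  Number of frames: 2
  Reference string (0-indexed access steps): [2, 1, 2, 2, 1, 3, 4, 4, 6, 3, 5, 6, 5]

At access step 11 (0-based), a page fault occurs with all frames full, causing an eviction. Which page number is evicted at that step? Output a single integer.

Answer: 3

Derivation:
Step 0: ref 2 -> FAULT, frames=[2,-]
Step 1: ref 1 -> FAULT, frames=[2,1]
Step 2: ref 2 -> HIT, frames=[2,1]
Step 3: ref 2 -> HIT, frames=[2,1]
Step 4: ref 1 -> HIT, frames=[2,1]
Step 5: ref 3 -> FAULT, evict 2, frames=[3,1]
Step 6: ref 4 -> FAULT, evict 1, frames=[3,4]
Step 7: ref 4 -> HIT, frames=[3,4]
Step 8: ref 6 -> FAULT, evict 3, frames=[6,4]
Step 9: ref 3 -> FAULT, evict 4, frames=[6,3]
Step 10: ref 5 -> FAULT, evict 6, frames=[5,3]
Step 11: ref 6 -> FAULT, evict 3, frames=[5,6]
At step 11: evicted page 3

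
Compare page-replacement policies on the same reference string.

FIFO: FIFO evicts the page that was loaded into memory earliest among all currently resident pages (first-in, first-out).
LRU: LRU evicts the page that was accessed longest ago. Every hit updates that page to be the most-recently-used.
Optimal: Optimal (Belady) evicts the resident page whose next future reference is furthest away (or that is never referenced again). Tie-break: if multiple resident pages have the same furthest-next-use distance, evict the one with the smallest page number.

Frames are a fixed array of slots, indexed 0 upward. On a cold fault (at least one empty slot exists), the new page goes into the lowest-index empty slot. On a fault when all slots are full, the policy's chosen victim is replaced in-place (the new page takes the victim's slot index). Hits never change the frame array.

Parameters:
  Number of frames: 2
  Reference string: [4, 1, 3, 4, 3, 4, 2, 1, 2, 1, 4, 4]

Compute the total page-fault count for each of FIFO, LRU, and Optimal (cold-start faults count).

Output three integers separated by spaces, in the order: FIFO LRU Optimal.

--- FIFO ---
  step 0: ref 4 -> FAULT, frames=[4,-] (faults so far: 1)
  step 1: ref 1 -> FAULT, frames=[4,1] (faults so far: 2)
  step 2: ref 3 -> FAULT, evict 4, frames=[3,1] (faults so far: 3)
  step 3: ref 4 -> FAULT, evict 1, frames=[3,4] (faults so far: 4)
  step 4: ref 3 -> HIT, frames=[3,4] (faults so far: 4)
  step 5: ref 4 -> HIT, frames=[3,4] (faults so far: 4)
  step 6: ref 2 -> FAULT, evict 3, frames=[2,4] (faults so far: 5)
  step 7: ref 1 -> FAULT, evict 4, frames=[2,1] (faults so far: 6)
  step 8: ref 2 -> HIT, frames=[2,1] (faults so far: 6)
  step 9: ref 1 -> HIT, frames=[2,1] (faults so far: 6)
  step 10: ref 4 -> FAULT, evict 2, frames=[4,1] (faults so far: 7)
  step 11: ref 4 -> HIT, frames=[4,1] (faults so far: 7)
  FIFO total faults: 7
--- LRU ---
  step 0: ref 4 -> FAULT, frames=[4,-] (faults so far: 1)
  step 1: ref 1 -> FAULT, frames=[4,1] (faults so far: 2)
  step 2: ref 3 -> FAULT, evict 4, frames=[3,1] (faults so far: 3)
  step 3: ref 4 -> FAULT, evict 1, frames=[3,4] (faults so far: 4)
  step 4: ref 3 -> HIT, frames=[3,4] (faults so far: 4)
  step 5: ref 4 -> HIT, frames=[3,4] (faults so far: 4)
  step 6: ref 2 -> FAULT, evict 3, frames=[2,4] (faults so far: 5)
  step 7: ref 1 -> FAULT, evict 4, frames=[2,1] (faults so far: 6)
  step 8: ref 2 -> HIT, frames=[2,1] (faults so far: 6)
  step 9: ref 1 -> HIT, frames=[2,1] (faults so far: 6)
  step 10: ref 4 -> FAULT, evict 2, frames=[4,1] (faults so far: 7)
  step 11: ref 4 -> HIT, frames=[4,1] (faults so far: 7)
  LRU total faults: 7
--- Optimal ---
  step 0: ref 4 -> FAULT, frames=[4,-] (faults so far: 1)
  step 1: ref 1 -> FAULT, frames=[4,1] (faults so far: 2)
  step 2: ref 3 -> FAULT, evict 1, frames=[4,3] (faults so far: 3)
  step 3: ref 4 -> HIT, frames=[4,3] (faults so far: 3)
  step 4: ref 3 -> HIT, frames=[4,3] (faults so far: 3)
  step 5: ref 4 -> HIT, frames=[4,3] (faults so far: 3)
  step 6: ref 2 -> FAULT, evict 3, frames=[4,2] (faults so far: 4)
  step 7: ref 1 -> FAULT, evict 4, frames=[1,2] (faults so far: 5)
  step 8: ref 2 -> HIT, frames=[1,2] (faults so far: 5)
  step 9: ref 1 -> HIT, frames=[1,2] (faults so far: 5)
  step 10: ref 4 -> FAULT, evict 1, frames=[4,2] (faults so far: 6)
  step 11: ref 4 -> HIT, frames=[4,2] (faults so far: 6)
  Optimal total faults: 6

Answer: 7 7 6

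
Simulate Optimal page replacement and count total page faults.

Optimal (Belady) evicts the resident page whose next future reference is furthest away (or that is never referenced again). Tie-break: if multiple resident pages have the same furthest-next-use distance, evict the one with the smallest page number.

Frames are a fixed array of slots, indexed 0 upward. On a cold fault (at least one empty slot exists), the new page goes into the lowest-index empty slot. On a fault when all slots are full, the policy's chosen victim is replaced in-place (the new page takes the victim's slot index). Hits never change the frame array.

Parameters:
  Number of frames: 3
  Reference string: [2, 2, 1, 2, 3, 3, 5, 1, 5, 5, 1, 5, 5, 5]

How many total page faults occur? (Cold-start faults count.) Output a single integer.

Step 0: ref 2 → FAULT, frames=[2,-,-]
Step 1: ref 2 → HIT, frames=[2,-,-]
Step 2: ref 1 → FAULT, frames=[2,1,-]
Step 3: ref 2 → HIT, frames=[2,1,-]
Step 4: ref 3 → FAULT, frames=[2,1,3]
Step 5: ref 3 → HIT, frames=[2,1,3]
Step 6: ref 5 → FAULT (evict 2), frames=[5,1,3]
Step 7: ref 1 → HIT, frames=[5,1,3]
Step 8: ref 5 → HIT, frames=[5,1,3]
Step 9: ref 5 → HIT, frames=[5,1,3]
Step 10: ref 1 → HIT, frames=[5,1,3]
Step 11: ref 5 → HIT, frames=[5,1,3]
Step 12: ref 5 → HIT, frames=[5,1,3]
Step 13: ref 5 → HIT, frames=[5,1,3]
Total faults: 4

Answer: 4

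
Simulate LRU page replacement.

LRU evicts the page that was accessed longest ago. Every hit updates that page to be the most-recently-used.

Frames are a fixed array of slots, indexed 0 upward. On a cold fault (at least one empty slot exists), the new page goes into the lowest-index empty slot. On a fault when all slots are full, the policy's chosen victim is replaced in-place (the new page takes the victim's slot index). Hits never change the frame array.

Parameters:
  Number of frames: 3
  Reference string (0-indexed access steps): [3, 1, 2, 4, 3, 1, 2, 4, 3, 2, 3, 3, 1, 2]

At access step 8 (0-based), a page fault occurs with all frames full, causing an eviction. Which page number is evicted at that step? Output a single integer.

Step 0: ref 3 -> FAULT, frames=[3,-,-]
Step 1: ref 1 -> FAULT, frames=[3,1,-]
Step 2: ref 2 -> FAULT, frames=[3,1,2]
Step 3: ref 4 -> FAULT, evict 3, frames=[4,1,2]
Step 4: ref 3 -> FAULT, evict 1, frames=[4,3,2]
Step 5: ref 1 -> FAULT, evict 2, frames=[4,3,1]
Step 6: ref 2 -> FAULT, evict 4, frames=[2,3,1]
Step 7: ref 4 -> FAULT, evict 3, frames=[2,4,1]
Step 8: ref 3 -> FAULT, evict 1, frames=[2,4,3]
At step 8: evicted page 1

Answer: 1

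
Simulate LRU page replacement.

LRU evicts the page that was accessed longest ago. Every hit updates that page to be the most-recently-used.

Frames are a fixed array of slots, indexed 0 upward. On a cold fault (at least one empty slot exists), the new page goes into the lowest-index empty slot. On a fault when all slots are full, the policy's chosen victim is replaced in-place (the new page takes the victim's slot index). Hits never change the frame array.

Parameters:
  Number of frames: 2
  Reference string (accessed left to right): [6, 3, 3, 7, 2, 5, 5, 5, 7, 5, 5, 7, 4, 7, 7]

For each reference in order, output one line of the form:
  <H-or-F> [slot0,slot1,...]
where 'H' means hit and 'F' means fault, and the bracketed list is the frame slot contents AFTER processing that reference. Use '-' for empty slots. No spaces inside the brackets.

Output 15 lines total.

F [6,-]
F [6,3]
H [6,3]
F [7,3]
F [7,2]
F [5,2]
H [5,2]
H [5,2]
F [5,7]
H [5,7]
H [5,7]
H [5,7]
F [4,7]
H [4,7]
H [4,7]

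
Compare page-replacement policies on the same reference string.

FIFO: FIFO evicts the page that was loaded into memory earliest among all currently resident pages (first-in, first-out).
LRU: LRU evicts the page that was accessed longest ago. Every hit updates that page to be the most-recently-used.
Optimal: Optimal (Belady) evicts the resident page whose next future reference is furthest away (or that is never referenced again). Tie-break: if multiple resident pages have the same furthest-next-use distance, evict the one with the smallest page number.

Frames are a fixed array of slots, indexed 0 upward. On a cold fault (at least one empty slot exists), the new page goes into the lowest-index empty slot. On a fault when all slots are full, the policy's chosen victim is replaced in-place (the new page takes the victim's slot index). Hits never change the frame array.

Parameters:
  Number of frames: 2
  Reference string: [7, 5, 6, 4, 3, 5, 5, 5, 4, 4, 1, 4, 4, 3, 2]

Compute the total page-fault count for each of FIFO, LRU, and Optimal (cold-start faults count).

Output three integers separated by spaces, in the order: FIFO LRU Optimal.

--- FIFO ---
  step 0: ref 7 -> FAULT, frames=[7,-] (faults so far: 1)
  step 1: ref 5 -> FAULT, frames=[7,5] (faults so far: 2)
  step 2: ref 6 -> FAULT, evict 7, frames=[6,5] (faults so far: 3)
  step 3: ref 4 -> FAULT, evict 5, frames=[6,4] (faults so far: 4)
  step 4: ref 3 -> FAULT, evict 6, frames=[3,4] (faults so far: 5)
  step 5: ref 5 -> FAULT, evict 4, frames=[3,5] (faults so far: 6)
  step 6: ref 5 -> HIT, frames=[3,5] (faults so far: 6)
  step 7: ref 5 -> HIT, frames=[3,5] (faults so far: 6)
  step 8: ref 4 -> FAULT, evict 3, frames=[4,5] (faults so far: 7)
  step 9: ref 4 -> HIT, frames=[4,5] (faults so far: 7)
  step 10: ref 1 -> FAULT, evict 5, frames=[4,1] (faults so far: 8)
  step 11: ref 4 -> HIT, frames=[4,1] (faults so far: 8)
  step 12: ref 4 -> HIT, frames=[4,1] (faults so far: 8)
  step 13: ref 3 -> FAULT, evict 4, frames=[3,1] (faults so far: 9)
  step 14: ref 2 -> FAULT, evict 1, frames=[3,2] (faults so far: 10)
  FIFO total faults: 10
--- LRU ---
  step 0: ref 7 -> FAULT, frames=[7,-] (faults so far: 1)
  step 1: ref 5 -> FAULT, frames=[7,5] (faults so far: 2)
  step 2: ref 6 -> FAULT, evict 7, frames=[6,5] (faults so far: 3)
  step 3: ref 4 -> FAULT, evict 5, frames=[6,4] (faults so far: 4)
  step 4: ref 3 -> FAULT, evict 6, frames=[3,4] (faults so far: 5)
  step 5: ref 5 -> FAULT, evict 4, frames=[3,5] (faults so far: 6)
  step 6: ref 5 -> HIT, frames=[3,5] (faults so far: 6)
  step 7: ref 5 -> HIT, frames=[3,5] (faults so far: 6)
  step 8: ref 4 -> FAULT, evict 3, frames=[4,5] (faults so far: 7)
  step 9: ref 4 -> HIT, frames=[4,5] (faults so far: 7)
  step 10: ref 1 -> FAULT, evict 5, frames=[4,1] (faults so far: 8)
  step 11: ref 4 -> HIT, frames=[4,1] (faults so far: 8)
  step 12: ref 4 -> HIT, frames=[4,1] (faults so far: 8)
  step 13: ref 3 -> FAULT, evict 1, frames=[4,3] (faults so far: 9)
  step 14: ref 2 -> FAULT, evict 4, frames=[2,3] (faults so far: 10)
  LRU total faults: 10
--- Optimal ---
  step 0: ref 7 -> FAULT, frames=[7,-] (faults so far: 1)
  step 1: ref 5 -> FAULT, frames=[7,5] (faults so far: 2)
  step 2: ref 6 -> FAULT, evict 7, frames=[6,5] (faults so far: 3)
  step 3: ref 4 -> FAULT, evict 6, frames=[4,5] (faults so far: 4)
  step 4: ref 3 -> FAULT, evict 4, frames=[3,5] (faults so far: 5)
  step 5: ref 5 -> HIT, frames=[3,5] (faults so far: 5)
  step 6: ref 5 -> HIT, frames=[3,5] (faults so far: 5)
  step 7: ref 5 -> HIT, frames=[3,5] (faults so far: 5)
  step 8: ref 4 -> FAULT, evict 5, frames=[3,4] (faults so far: 6)
  step 9: ref 4 -> HIT, frames=[3,4] (faults so far: 6)
  step 10: ref 1 -> FAULT, evict 3, frames=[1,4] (faults so far: 7)
  step 11: ref 4 -> HIT, frames=[1,4] (faults so far: 7)
  step 12: ref 4 -> HIT, frames=[1,4] (faults so far: 7)
  step 13: ref 3 -> FAULT, evict 1, frames=[3,4] (faults so far: 8)
  step 14: ref 2 -> FAULT, evict 3, frames=[2,4] (faults so far: 9)
  Optimal total faults: 9

Answer: 10 10 9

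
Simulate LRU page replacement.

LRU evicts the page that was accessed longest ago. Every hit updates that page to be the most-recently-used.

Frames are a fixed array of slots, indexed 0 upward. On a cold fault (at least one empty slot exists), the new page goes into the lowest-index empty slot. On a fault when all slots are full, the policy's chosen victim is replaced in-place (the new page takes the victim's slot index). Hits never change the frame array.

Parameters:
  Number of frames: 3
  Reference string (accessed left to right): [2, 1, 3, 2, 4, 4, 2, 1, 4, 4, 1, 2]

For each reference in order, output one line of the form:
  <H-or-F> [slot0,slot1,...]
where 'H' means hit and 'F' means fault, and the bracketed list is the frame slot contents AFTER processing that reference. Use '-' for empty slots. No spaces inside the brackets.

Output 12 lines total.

F [2,-,-]
F [2,1,-]
F [2,1,3]
H [2,1,3]
F [2,4,3]
H [2,4,3]
H [2,4,3]
F [2,4,1]
H [2,4,1]
H [2,4,1]
H [2,4,1]
H [2,4,1]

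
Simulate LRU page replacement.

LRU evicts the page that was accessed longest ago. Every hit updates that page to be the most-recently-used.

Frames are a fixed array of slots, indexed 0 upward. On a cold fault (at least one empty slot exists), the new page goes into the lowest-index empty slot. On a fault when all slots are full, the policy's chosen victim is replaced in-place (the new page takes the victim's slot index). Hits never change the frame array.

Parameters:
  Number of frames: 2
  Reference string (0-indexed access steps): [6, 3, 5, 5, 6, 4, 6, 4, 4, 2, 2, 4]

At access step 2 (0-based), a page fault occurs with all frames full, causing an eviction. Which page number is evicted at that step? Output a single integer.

Step 0: ref 6 -> FAULT, frames=[6,-]
Step 1: ref 3 -> FAULT, frames=[6,3]
Step 2: ref 5 -> FAULT, evict 6, frames=[5,3]
At step 2: evicted page 6

Answer: 6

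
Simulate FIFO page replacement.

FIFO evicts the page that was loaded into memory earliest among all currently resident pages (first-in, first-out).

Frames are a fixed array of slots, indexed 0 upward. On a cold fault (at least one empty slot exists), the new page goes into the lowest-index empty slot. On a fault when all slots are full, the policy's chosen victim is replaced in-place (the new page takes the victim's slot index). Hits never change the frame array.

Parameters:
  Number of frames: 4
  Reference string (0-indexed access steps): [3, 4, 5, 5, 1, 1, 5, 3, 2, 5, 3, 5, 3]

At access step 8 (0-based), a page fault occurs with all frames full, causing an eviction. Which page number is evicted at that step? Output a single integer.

Answer: 3

Derivation:
Step 0: ref 3 -> FAULT, frames=[3,-,-,-]
Step 1: ref 4 -> FAULT, frames=[3,4,-,-]
Step 2: ref 5 -> FAULT, frames=[3,4,5,-]
Step 3: ref 5 -> HIT, frames=[3,4,5,-]
Step 4: ref 1 -> FAULT, frames=[3,4,5,1]
Step 5: ref 1 -> HIT, frames=[3,4,5,1]
Step 6: ref 5 -> HIT, frames=[3,4,5,1]
Step 7: ref 3 -> HIT, frames=[3,4,5,1]
Step 8: ref 2 -> FAULT, evict 3, frames=[2,4,5,1]
At step 8: evicted page 3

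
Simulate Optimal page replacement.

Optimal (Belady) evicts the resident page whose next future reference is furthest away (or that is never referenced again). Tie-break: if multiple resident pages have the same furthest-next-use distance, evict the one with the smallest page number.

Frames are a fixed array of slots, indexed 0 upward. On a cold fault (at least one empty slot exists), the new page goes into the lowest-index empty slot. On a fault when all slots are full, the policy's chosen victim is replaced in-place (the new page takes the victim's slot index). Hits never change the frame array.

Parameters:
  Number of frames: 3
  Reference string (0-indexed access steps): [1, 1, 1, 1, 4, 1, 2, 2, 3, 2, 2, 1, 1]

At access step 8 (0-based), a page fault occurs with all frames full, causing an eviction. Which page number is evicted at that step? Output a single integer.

Answer: 4

Derivation:
Step 0: ref 1 -> FAULT, frames=[1,-,-]
Step 1: ref 1 -> HIT, frames=[1,-,-]
Step 2: ref 1 -> HIT, frames=[1,-,-]
Step 3: ref 1 -> HIT, frames=[1,-,-]
Step 4: ref 4 -> FAULT, frames=[1,4,-]
Step 5: ref 1 -> HIT, frames=[1,4,-]
Step 6: ref 2 -> FAULT, frames=[1,4,2]
Step 7: ref 2 -> HIT, frames=[1,4,2]
Step 8: ref 3 -> FAULT, evict 4, frames=[1,3,2]
At step 8: evicted page 4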